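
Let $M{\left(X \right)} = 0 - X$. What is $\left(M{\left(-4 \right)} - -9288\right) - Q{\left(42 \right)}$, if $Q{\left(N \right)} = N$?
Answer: $9250$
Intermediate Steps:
$M{\left(X \right)} = - X$
$\left(M{\left(-4 \right)} - -9288\right) - Q{\left(42 \right)} = \left(\left(-1\right) \left(-4\right) - -9288\right) - 42 = \left(4 + 9288\right) - 42 = 9292 - 42 = 9250$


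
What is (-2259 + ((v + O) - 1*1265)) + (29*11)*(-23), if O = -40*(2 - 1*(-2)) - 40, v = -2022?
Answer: -13083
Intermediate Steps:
O = -200 (O = -40*(2 + 2) - 40 = -40*4 - 40 = -160 - 40 = -200)
(-2259 + ((v + O) - 1*1265)) + (29*11)*(-23) = (-2259 + ((-2022 - 200) - 1*1265)) + (29*11)*(-23) = (-2259 + (-2222 - 1265)) + 319*(-23) = (-2259 - 3487) - 7337 = -5746 - 7337 = -13083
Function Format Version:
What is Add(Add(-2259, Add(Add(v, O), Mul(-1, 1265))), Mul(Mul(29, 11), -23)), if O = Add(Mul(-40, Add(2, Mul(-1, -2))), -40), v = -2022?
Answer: -13083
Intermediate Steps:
O = -200 (O = Add(Mul(-40, Add(2, 2)), -40) = Add(Mul(-40, 4), -40) = Add(-160, -40) = -200)
Add(Add(-2259, Add(Add(v, O), Mul(-1, 1265))), Mul(Mul(29, 11), -23)) = Add(Add(-2259, Add(Add(-2022, -200), Mul(-1, 1265))), Mul(Mul(29, 11), -23)) = Add(Add(-2259, Add(-2222, -1265)), Mul(319, -23)) = Add(Add(-2259, -3487), -7337) = Add(-5746, -7337) = -13083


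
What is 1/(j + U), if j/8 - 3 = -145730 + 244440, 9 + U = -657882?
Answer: 1/131813 ≈ 7.5865e-6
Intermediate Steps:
U = -657891 (U = -9 - 657882 = -657891)
j = 789704 (j = 24 + 8*(-145730 + 244440) = 24 + 8*98710 = 24 + 789680 = 789704)
1/(j + U) = 1/(789704 - 657891) = 1/131813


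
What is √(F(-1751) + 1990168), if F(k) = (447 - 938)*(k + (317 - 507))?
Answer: √2943199 ≈ 1715.6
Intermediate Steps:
F(k) = 93290 - 491*k (F(k) = -491*(k - 190) = -491*(-190 + k) = 93290 - 491*k)
√(F(-1751) + 1990168) = √((93290 - 491*(-1751)) + 1990168) = √((93290 + 859741) + 1990168) = √(953031 + 1990168) = √2943199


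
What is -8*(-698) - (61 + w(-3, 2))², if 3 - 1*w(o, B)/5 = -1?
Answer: -977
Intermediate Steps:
w(o, B) = 20 (w(o, B) = 15 - 5*(-1) = 15 + 5 = 20)
-8*(-698) - (61 + w(-3, 2))² = -8*(-698) - (61 + 20)² = 5584 - 1*81² = 5584 - 1*6561 = 5584 - 6561 = -977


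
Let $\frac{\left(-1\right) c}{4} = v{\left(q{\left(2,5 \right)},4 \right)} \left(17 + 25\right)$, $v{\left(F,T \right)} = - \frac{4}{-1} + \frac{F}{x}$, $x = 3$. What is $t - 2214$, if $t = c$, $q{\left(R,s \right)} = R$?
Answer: $-2998$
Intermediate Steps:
$v{\left(F,T \right)} = 4 + \frac{F}{3}$ ($v{\left(F,T \right)} = - \frac{4}{-1} + \frac{F}{3} = \left(-4\right) \left(-1\right) + F \frac{1}{3} = 4 + \frac{F}{3}$)
$c = -784$ ($c = - 4 \left(4 + \frac{1}{3} \cdot 2\right) \left(17 + 25\right) = - 4 \left(4 + \frac{2}{3}\right) 42 = - 4 \cdot \frac{14}{3} \cdot 42 = \left(-4\right) 196 = -784$)
$t = -784$
$t - 2214 = -784 - 2214 = -2998$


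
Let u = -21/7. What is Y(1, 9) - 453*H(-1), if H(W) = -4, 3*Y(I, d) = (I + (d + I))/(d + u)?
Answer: 32627/18 ≈ 1812.6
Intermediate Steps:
u = -3 (u = -21*⅐ = -3)
Y(I, d) = (d + 2*I)/(3*(-3 + d)) (Y(I, d) = ((I + (d + I))/(d - 3))/3 = ((I + (I + d))/(-3 + d))/3 = ((d + 2*I)/(-3 + d))/3 = (d + 2*I)/(3*(-3 + d)))
Y(1, 9) - 453*H(-1) = (9 + 2*1)/(3*(-3 + 9)) - 453*(-4) = (⅓)*(9 + 2)/6 + 1812 = (⅓)*(⅙)*11 + 1812 = 11/18 + 1812 = 32627/18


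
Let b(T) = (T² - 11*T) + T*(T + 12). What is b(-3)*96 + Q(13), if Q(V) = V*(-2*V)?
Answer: 1102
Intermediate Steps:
Q(V) = -2*V²
b(T) = T² - 11*T + T*(12 + T) (b(T) = (T² - 11*T) + T*(12 + T) = T² - 11*T + T*(12 + T))
b(-3)*96 + Q(13) = -3*(1 + 2*(-3))*96 - 2*13² = -3*(1 - 6)*96 - 2*169 = -3*(-5)*96 - 338 = 15*96 - 338 = 1440 - 338 = 1102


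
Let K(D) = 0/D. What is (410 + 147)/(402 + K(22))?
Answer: 557/402 ≈ 1.3856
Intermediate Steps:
K(D) = 0
(410 + 147)/(402 + K(22)) = (410 + 147)/(402 + 0) = 557/402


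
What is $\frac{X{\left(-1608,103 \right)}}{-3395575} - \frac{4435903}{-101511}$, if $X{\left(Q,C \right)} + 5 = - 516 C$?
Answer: $\frac{15067836943408}{344688213825} \approx 43.714$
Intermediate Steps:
$X{\left(Q,C \right)} = -5 - 516 C$
$\frac{X{\left(-1608,103 \right)}}{-3395575} - \frac{4435903}{-101511} = \frac{-5 - 53148}{-3395575} - \frac{4435903}{-101511} = \left(-5 - 53148\right) \left(- \frac{1}{3395575}\right) - - \frac{4435903}{101511} = \left(-53153\right) \left(- \frac{1}{3395575}\right) + \frac{4435903}{101511} = \frac{53153}{3395575} + \frac{4435903}{101511} = \frac{15067836943408}{344688213825}$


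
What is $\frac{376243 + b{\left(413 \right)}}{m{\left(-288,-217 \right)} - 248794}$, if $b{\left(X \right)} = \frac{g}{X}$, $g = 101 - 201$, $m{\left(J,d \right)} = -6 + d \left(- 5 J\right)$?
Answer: $- \frac{155388259}{231808640} \approx -0.67033$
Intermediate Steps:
$m{\left(J,d \right)} = -6 - 5 J d$
$g = -100$ ($g = 101 - 201 = -100$)
$b{\left(X \right)} = - \frac{100}{X}$
$\frac{376243 + b{\left(413 \right)}}{m{\left(-288,-217 \right)} - 248794} = \frac{376243 - \frac{100}{413}}{\left(-6 - \left(-1440\right) \left(-217\right)\right) - 248794} = \frac{376243 - \frac{100}{413}}{\left(-6 - 312480\right) - 248794} = \frac{376243 - \frac{100}{413}}{-312486 - 248794} = \frac{155388259}{413 \left(-561280\right)} = \frac{155388259}{413} \left(- \frac{1}{561280}\right) = - \frac{155388259}{231808640}$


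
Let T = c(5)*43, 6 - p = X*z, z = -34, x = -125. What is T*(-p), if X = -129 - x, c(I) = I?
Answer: 27950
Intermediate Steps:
X = -4 (X = -129 - 1*(-125) = -129 + 125 = -4)
p = -130 (p = 6 - (-4)*(-34) = 6 - 1*136 = 6 - 136 = -130)
T = 215 (T = 5*43 = 215)
T*(-p) = 215*(-1*(-130)) = 215*130 = 27950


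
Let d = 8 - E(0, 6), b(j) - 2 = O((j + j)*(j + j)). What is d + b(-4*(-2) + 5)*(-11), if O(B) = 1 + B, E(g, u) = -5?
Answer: -7456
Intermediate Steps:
b(j) = 3 + 4*j² (b(j) = 2 + (1 + (j + j)*(j + j)) = 2 + (1 + (2*j)*(2*j)) = 2 + (1 + 4*j²) = 3 + 4*j²)
d = 13 (d = 8 - 1*(-5) = 8 + 5 = 13)
d + b(-4*(-2) + 5)*(-11) = 13 + (3 + 4*(-4*(-2) + 5)²)*(-11) = 13 + (3 + 4*(8 + 5)²)*(-11) = 13 + (3 + 4*13²)*(-11) = 13 + (3 + 4*169)*(-11) = 13 + (3 + 676)*(-11) = 13 + 679*(-11) = 13 - 7469 = -7456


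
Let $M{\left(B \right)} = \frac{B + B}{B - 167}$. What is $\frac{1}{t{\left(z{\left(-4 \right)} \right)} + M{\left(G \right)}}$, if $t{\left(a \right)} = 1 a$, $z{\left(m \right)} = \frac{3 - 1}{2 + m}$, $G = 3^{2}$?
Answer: $- \frac{79}{88} \approx -0.89773$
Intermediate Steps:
$G = 9$
$z{\left(m \right)} = \frac{2}{2 + m}$
$t{\left(a \right)} = a$
$M{\left(B \right)} = \frac{2 B}{-167 + B}$
$\frac{1}{t{\left(z{\left(-4 \right)} \right)} + M{\left(G \right)}} = \frac{1}{\frac{2}{2 - 4} + 2 \cdot 9 \frac{1}{-167 + 9}} = \frac{1}{\frac{2}{-2} + 2 \cdot 9 \frac{1}{-158}} = \frac{1}{2 \left(- \frac{1}{2}\right) + 2 \cdot 9 \left(- \frac{1}{158}\right)} = \frac{1}{-1 - \frac{9}{79}} = \frac{1}{- \frac{88}{79}} = - \frac{79}{88}$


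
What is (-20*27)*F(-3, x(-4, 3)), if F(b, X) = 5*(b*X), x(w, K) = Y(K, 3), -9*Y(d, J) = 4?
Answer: -3600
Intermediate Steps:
Y(d, J) = -4/9 (Y(d, J) = -1/9*4 = -4/9)
x(w, K) = -4/9
F(b, X) = 5*X*b (F(b, X) = 5*(X*b) = 5*X*b)
(-20*27)*F(-3, x(-4, 3)) = (-20*27)*(5*(-4/9)*(-3)) = -540*20/3 = -3600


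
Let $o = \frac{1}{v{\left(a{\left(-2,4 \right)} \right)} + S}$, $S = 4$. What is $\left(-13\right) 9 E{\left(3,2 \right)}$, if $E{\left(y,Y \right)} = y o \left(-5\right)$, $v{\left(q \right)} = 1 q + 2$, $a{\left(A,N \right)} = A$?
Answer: $\frac{1755}{4} \approx 438.75$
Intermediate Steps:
$v{\left(q \right)} = 2 + q$ ($v{\left(q \right)} = q + 2 = 2 + q$)
$o = \frac{1}{4}$ ($o = \frac{1}{\left(2 - 2\right) + 4} = \frac{1}{0 + 4} = \frac{1}{4} \approx 0.25$)
$E{\left(y,Y \right)} = - \frac{5 y}{4}$ ($E{\left(y,Y \right)} = y \frac{1}{4} \left(-5\right) = \frac{y}{4} \left(-5\right) = - \frac{5 y}{4}$)
$\left(-13\right) 9 E{\left(3,2 \right)} = \left(-13\right) 9 \left(\left(- \frac{5}{4}\right) 3\right) = \left(-117\right) \left(- \frac{15}{4}\right) = \frac{1755}{4}$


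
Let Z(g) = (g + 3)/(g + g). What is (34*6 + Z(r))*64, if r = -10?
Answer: 65392/5 ≈ 13078.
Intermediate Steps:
Z(g) = (3 + g)/(2*g) (Z(g) = (3 + g)/((2*g)) = (3 + g)*(1/(2*g)) = (3 + g)/(2*g))
(34*6 + Z(r))*64 = (34*6 + (½)*(3 - 10)/(-10))*64 = (204 + (½)*(-⅒)*(-7))*64 = (204 + 7/20)*64 = (4087/20)*64 = 65392/5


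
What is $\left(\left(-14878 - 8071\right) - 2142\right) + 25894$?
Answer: $803$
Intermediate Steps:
$\left(\left(-14878 - 8071\right) - 2142\right) + 25894 = \left(-22949 - 2142\right) + 25894 = -25091 + 25894 = 803$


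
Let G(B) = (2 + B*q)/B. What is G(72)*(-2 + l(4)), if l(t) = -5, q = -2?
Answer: 497/36 ≈ 13.806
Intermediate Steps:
G(B) = (2 - 2*B)/B (G(B) = (2 + B*(-2))/B = (2 - 2*B)/B)
G(72)*(-2 + l(4)) = (-2 + 2/72)*(-2 - 5) = (-2 + 2*(1/72))*(-7) = (-2 + 1/36)*(-7) = -71/36*(-7) = 497/36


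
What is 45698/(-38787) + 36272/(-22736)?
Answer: -21838141/7873761 ≈ -2.7735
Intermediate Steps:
45698/(-38787) + 36272/(-22736) = 45698*(-1/38787) + 36272*(-1/22736) = -45698/38787 - 2267/1421 = -21838141/7873761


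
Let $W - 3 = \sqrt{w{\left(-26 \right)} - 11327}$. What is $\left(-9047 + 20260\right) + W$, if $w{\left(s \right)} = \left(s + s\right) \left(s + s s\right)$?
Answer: $11216 + i \sqrt{45127} \approx 11216.0 + 212.43 i$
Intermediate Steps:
$w{\left(s \right)} = 2 s \left(s + s^{2}\right)$
$W = 3 + i \sqrt{45127}$ ($W = 3 + \sqrt{2 \left(-26\right)^{2} \left(1 - 26\right) - 11327} = 3 + \sqrt{2 \cdot 676 \left(-25\right) - 11327} = 3 + \sqrt{-33800 - 11327} = 3 + \sqrt{-45127} = 3 + i \sqrt{45127} \approx 3.0 + 212.43 i$)
$\left(-9047 + 20260\right) + W = \left(-9047 + 20260\right) + \left(3 + i \sqrt{45127}\right) = 11213 + \left(3 + i \sqrt{45127}\right) = 11216 + i \sqrt{45127}$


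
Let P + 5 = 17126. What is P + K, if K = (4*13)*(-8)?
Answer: 16705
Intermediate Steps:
P = 17121 (P = -5 + 17126 = 17121)
K = -416 (K = 52*(-8) = -416)
P + K = 17121 - 416 = 16705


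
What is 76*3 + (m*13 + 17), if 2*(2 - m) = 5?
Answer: 477/2 ≈ 238.50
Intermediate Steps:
m = -½ (m = 2 - ½*5 = 2 - 5/2 = -½ ≈ -0.50000)
76*3 + (m*13 + 17) = 76*3 + (-½*13 + 17) = 228 + (-13/2 + 17) = 228 + 21/2 = 477/2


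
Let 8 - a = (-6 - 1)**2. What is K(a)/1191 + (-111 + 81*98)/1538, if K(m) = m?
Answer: 9258899/1831758 ≈ 5.0546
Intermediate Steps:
a = -41 (a = 8 - (-6 - 1)**2 = 8 - 1*(-7)**2 = 8 - 1*49 = 8 - 49 = -41)
K(a)/1191 + (-111 + 81*98)/1538 = -41/1191 + (-111 + 81*98)/1538 = -41*1/1191 + (-111 + 7938)*(1/1538) = -41/1191 + 7827*(1/1538) = -41/1191 + 7827/1538 = 9258899/1831758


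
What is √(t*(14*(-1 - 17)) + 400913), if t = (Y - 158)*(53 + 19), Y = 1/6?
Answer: √3264641 ≈ 1806.8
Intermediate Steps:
Y = ⅙ ≈ 0.16667
t = -11364 (t = (⅙ - 158)*(53 + 19) = -947/6*72 = -11364)
√(t*(14*(-1 - 17)) + 400913) = √(-159096*(-1 - 17) + 400913) = √(-159096*(-18) + 400913) = √(-11364*(-252) + 400913) = √(2863728 + 400913) = √3264641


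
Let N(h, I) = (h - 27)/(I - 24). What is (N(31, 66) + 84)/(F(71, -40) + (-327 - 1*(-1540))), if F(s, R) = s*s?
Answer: 883/65667 ≈ 0.013447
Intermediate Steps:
F(s, R) = s²
N(h, I) = (-27 + h)/(-24 + I)
(N(31, 66) + 84)/(F(71, -40) + (-327 - 1*(-1540))) = ((-27 + 31)/(-24 + 66) + 84)/(71² + (-327 - 1*(-1540))) = (4/42 + 84)/(5041 + (-327 + 1540)) = ((1/42)*4 + 84)/(5041 + 1213) = (2/21 + 84)/6254 = (1766/21)*(1/6254) = 883/65667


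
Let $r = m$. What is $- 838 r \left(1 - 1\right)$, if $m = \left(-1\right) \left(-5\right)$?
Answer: $0$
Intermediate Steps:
$m = 5$
$r = 5$
$- 838 r \left(1 - 1\right) = - 838 \cdot 5 \left(1 - 1\right) = - 838 \cdot 5 \cdot 0 = \left(-838\right) 0 = 0$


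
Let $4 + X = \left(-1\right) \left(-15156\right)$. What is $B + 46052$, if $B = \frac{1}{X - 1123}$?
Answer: $\frac{646063509}{14029} \approx 46052.0$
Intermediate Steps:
$X = 15152$ ($X = -4 - -15156 = -4 + 15156 = 15152$)
$B = \frac{1}{14029}$ ($B = \frac{1}{15152 - 1123} = \frac{1}{14029} \approx 7.1281 \cdot 10^{-5}$)
$B + 46052 = \frac{1}{14029} + 46052 = \frac{646063509}{14029}$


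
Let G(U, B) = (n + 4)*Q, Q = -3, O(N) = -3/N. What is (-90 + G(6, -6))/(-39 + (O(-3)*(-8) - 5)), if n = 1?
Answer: 105/52 ≈ 2.0192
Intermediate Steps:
G(U, B) = -15 (G(U, B) = (1 + 4)*(-3) = 5*(-3) = -15)
(-90 + G(6, -6))/(-39 + (O(-3)*(-8) - 5)) = (-90 - 15)/(-39 + (-3/(-3)*(-8) - 5)) = -105/(-39 + (-3*(-⅓)*(-8) - 5)) = -105/(-39 + (1*(-8) - 5)) = -105/(-39 + (-8 - 5)) = -105/(-39 - 13) = -105/(-52) = -105*(-1/52) = 105/52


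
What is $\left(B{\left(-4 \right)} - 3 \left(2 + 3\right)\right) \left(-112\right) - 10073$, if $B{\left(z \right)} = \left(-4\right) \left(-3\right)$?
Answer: $-9737$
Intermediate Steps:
$B{\left(z \right)} = 12$
$\left(B{\left(-4 \right)} - 3 \left(2 + 3\right)\right) \left(-112\right) - 10073 = \left(12 - 3 \left(2 + 3\right)\right) \left(-112\right) - 10073 = \left(12 - 15\right) \left(-112\right) - 10073 = \left(-3\right) \left(-112\right) - 10073 = 336 - 10073 = -9737$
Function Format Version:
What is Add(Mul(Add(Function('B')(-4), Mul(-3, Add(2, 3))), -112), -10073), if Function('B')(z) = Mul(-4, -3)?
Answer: -9737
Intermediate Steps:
Function('B')(z) = 12
Add(Mul(Add(Function('B')(-4), Mul(-3, Add(2, 3))), -112), -10073) = Add(Mul(Add(12, Mul(-3, Add(2, 3))), -112), -10073) = Add(Mul(Add(12, Mul(-3, 5)), -112), -10073) = Add(Mul(Add(12, -15), -112), -10073) = Add(Mul(-3, -112), -10073) = Add(336, -10073) = -9737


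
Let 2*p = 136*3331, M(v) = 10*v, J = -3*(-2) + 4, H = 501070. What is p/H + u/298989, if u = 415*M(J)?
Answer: 44258902706/74907209115 ≈ 0.59085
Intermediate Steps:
J = 10 (J = 6 + 4 = 10)
u = 41500 (u = 415*(10*10) = 415*100 = 41500)
p = 226508 (p = (136*3331)/2 = (½)*453016 = 226508)
p/H + u/298989 = 226508/501070 + 41500/298989 = 226508*(1/501070) + 41500*(1/298989) = 113254/250535 + 41500/298989 = 44258902706/74907209115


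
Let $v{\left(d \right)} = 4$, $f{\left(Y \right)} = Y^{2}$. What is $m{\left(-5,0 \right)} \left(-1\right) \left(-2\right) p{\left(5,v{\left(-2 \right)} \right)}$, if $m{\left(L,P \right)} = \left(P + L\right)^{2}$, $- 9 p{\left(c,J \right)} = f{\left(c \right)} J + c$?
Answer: $- \frac{1750}{3} \approx -583.33$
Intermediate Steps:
$p{\left(c,J \right)} = - \frac{c}{9} - \frac{J c^{2}}{9}$ ($p{\left(c,J \right)} = - \frac{c^{2} J + c}{9} = - \frac{J c^{2} + c}{9} = - \frac{c + J c^{2}}{9} = - \frac{c}{9} - \frac{J c^{2}}{9}$)
$m{\left(L,P \right)} = \left(L + P\right)^{2}$
$m{\left(-5,0 \right)} \left(-1\right) \left(-2\right) p{\left(5,v{\left(-2 \right)} \right)} = \left(-5 + 0\right)^{2} \left(-1\right) \left(-2\right) \frac{1}{9} \cdot 5 \left(-1 - 4 \cdot 5\right) = \left(-5\right)^{2} \left(-1\right) \left(-2\right) \frac{1}{9} \cdot 5 \left(-1 - 20\right) = 25 \left(-1\right) \left(-2\right) \frac{1}{9} \cdot 5 \left(-21\right) = \left(-25\right) \left(-2\right) \left(- \frac{35}{3}\right) = 50 \left(- \frac{35}{3}\right) = - \frac{1750}{3}$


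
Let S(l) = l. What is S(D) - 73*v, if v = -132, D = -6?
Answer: 9630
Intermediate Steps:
S(D) - 73*v = -6 - 73*(-132) = -6 + 9636 = 9630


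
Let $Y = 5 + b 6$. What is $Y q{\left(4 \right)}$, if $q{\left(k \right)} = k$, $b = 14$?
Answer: $356$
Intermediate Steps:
$Y = 89$ ($Y = 5 + 14 \cdot 6 = 5 + 84 = 89$)
$Y q{\left(4 \right)} = 89 \cdot 4 = 356$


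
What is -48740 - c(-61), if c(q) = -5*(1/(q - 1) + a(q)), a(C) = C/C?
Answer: -3021575/62 ≈ -48735.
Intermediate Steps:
a(C) = 1
c(q) = -5 - 5/(-1 + q) (c(q) = -5*(1/(q - 1) + 1) = -5*(1/(-1 + q) + 1) = -5*(1 + 1/(-1 + q)) = -5 - 5/(-1 + q))
-48740 - c(-61) = -48740 - (-5)*(-61)/(-1 - 61) = -48740 - (-5)*(-61)/(-62) = -48740 - (-5)*(-61)*(-1)/62 = -48740 - 1*(-305/62) = -48740 + 305/62 = -3021575/62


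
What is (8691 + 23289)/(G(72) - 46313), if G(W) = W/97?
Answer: -3102060/4492289 ≈ -0.69053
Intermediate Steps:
G(W) = W/97 (G(W) = W*(1/97) = W/97)
(8691 + 23289)/(G(72) - 46313) = (8691 + 23289)/((1/97)*72 - 46313) = 31980/(72/97 - 46313) = 31980/(-4492289/97) = 31980*(-97/4492289) = -3102060/4492289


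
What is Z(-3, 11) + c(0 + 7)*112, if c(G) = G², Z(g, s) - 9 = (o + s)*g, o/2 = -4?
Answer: 5488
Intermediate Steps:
o = -8 (o = 2*(-4) = -8)
Z(g, s) = 9 + g*(-8 + s) (Z(g, s) = 9 + (-8 + s)*g = 9 + g*(-8 + s))
Z(-3, 11) + c(0 + 7)*112 = (9 - 8*(-3) - 3*11) + (0 + 7)²*112 = (9 + 24 - 33) + 7²*112 = 0 + 49*112 = 0 + 5488 = 5488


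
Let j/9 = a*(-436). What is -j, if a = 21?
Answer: 82404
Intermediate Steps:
j = -82404 (j = 9*(21*(-436)) = 9*(-9156) = -82404)
-j = -1*(-82404) = 82404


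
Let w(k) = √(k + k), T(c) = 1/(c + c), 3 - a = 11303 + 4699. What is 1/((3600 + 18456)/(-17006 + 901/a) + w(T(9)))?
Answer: -816239685/786541937 ≈ -1.0378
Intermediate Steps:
a = -15999 (a = 3 - (11303 + 4699) = 3 - 1*16002 = 3 - 16002 = -15999)
T(c) = 1/(2*c)
w(k) = √2*√k (w(k) = √(2*k) = √2*√k)
1/((3600 + 18456)/(-17006 + 901/a) + w(T(9))) = 1/((3600 + 18456)/(-17006 + 901/(-15999)) + √2*√((½)/9)) = 1/(22056/(-17006 + 901*(-1/15999)) + √2*√((½)*(⅑))) = 1/(22056/(-17006 - 901/15999) + √2*√(1/18)) = 1/(22056/(-272079895/15999) + √2*(√2/6)) = 1/(22056*(-15999/272079895) + ⅓) = 1/(-352873944/272079895 + ⅓) = 1/(-786541937/816239685) = -816239685/786541937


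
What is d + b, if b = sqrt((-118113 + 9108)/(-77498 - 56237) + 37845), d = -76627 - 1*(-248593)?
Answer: 171966 + 8*sqrt(423046439718)/26747 ≈ 1.7216e+5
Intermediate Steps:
d = 171966 (d = -76627 + 248593 = 171966)
b = 8*sqrt(423046439718)/26747 (b = sqrt(-109005/(-133735) + 37845) = sqrt(-109005*(-1/133735) + 37845) = sqrt(21801/26747 + 37845) = sqrt(1012262016/26747) = 8*sqrt(423046439718)/26747 ≈ 194.54)
d + b = 171966 + 8*sqrt(423046439718)/26747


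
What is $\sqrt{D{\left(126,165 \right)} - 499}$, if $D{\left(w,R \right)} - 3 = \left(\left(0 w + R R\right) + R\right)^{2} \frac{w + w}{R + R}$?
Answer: $2 \sqrt{143222186} \approx 23935.0$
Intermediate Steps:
$D{\left(w,R \right)} = 3 + \frac{w \left(R + R^{2}\right)^{2}}{R}$ ($D{\left(w,R \right)} = 3 + \left(\left(0 w + R R\right) + R\right)^{2} \frac{w + w}{R + R} = 3 + \left(\left(0 + R^{2}\right) + R\right)^{2} \frac{2 w}{2 R} = 3 + \left(R^{2} + R\right)^{2} \cdot 2 w \frac{1}{2 R} = 3 + \left(R + R^{2}\right)^{2} \frac{w}{R} = 3 + \frac{w \left(R + R^{2}\right)^{2}}{R}$)
$\sqrt{D{\left(126,165 \right)} - 499} = \sqrt{\left(3 + 165 \cdot 126 \left(1 + 165\right)^{2}\right) - 499} = \sqrt{\left(3 + 165 \cdot 126 \cdot 166^{2}\right) - 499} = \sqrt{\left(3 + 165 \cdot 126 \cdot 27556\right) - 499} = \sqrt{\left(3 + 572889240\right) - 499} = \sqrt{572889243 - 499} = \sqrt{572888744} = 2 \sqrt{143222186}$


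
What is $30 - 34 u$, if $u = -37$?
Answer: $1288$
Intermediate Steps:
$30 - 34 u = 30 - -1258 = 30 + 1258 = 1288$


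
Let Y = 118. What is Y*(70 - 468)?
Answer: -46964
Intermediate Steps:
Y*(70 - 468) = 118*(70 - 468) = 118*(-398) = -46964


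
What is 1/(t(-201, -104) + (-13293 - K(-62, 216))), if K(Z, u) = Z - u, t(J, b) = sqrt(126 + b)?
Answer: -13015/169390203 - sqrt(22)/169390203 ≈ -7.6862e-5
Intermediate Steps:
1/(t(-201, -104) + (-13293 - K(-62, 216))) = 1/(sqrt(126 - 104) + (-13293 - (-62 - 1*216))) = 1/(sqrt(22) + (-13293 - (-62 - 216))) = 1/(sqrt(22) + (-13293 - 1*(-278))) = 1/(sqrt(22) + (-13293 + 278)) = 1/(sqrt(22) - 13015) = 1/(-13015 + sqrt(22))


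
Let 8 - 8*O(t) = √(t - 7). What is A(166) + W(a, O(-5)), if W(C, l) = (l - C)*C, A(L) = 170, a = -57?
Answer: -3136 + 57*I*√3/4 ≈ -3136.0 + 24.682*I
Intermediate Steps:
O(t) = 1 - √(-7 + t)/8 (O(t) = 1 - √(t - 7)/8 = 1 - √(-7 + t)/8)
W(C, l) = C*(l - C)
A(166) + W(a, O(-5)) = 170 - 57*((1 - √(-7 - 5)/8) - 1*(-57)) = 170 - 57*((1 - I*√3/4) + 57) = 170 - 57*(58 - I*√3/4) = 170 + (-3306 + 57*I*√3/4) = -3136 + 57*I*√3/4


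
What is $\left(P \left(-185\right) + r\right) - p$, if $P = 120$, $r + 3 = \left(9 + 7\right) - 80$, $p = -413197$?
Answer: $390930$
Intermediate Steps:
$r = -67$ ($r = -3 + \left(\left(9 + 7\right) - 80\right) = -3 + \left(16 - 80\right) = -3 - 64 = -67$)
$\left(P \left(-185\right) + r\right) - p = \left(120 \left(-185\right) - 67\right) - -413197 = \left(-22200 - 67\right) + 413197 = -22267 + 413197 = 390930$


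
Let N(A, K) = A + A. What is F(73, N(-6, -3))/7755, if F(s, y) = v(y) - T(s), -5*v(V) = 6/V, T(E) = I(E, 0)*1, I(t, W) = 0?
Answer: 1/77550 ≈ 1.2895e-5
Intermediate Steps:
T(E) = 0 (T(E) = 0*1 = 0)
N(A, K) = 2*A
v(V) = -6/(5*V)
F(s, y) = -6/(5*y) (F(s, y) = -6/(5*y) - 1*0 = -6/(5*y) + 0 = -6/(5*y))
F(73, N(-6, -3))/7755 = -6/(5*(2*(-6)))/7755 = -6/5/(-12)*(1/7755) = -6/5*(-1/12)*(1/7755) = (1/10)*(1/7755) = 1/77550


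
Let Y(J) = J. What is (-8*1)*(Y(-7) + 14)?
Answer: -56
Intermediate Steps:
(-8*1)*(Y(-7) + 14) = (-8*1)*(-7 + 14) = -8*7 = -56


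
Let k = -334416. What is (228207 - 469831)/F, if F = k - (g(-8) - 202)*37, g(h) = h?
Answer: 120812/163323 ≈ 0.73971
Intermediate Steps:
F = -326646 (F = -334416 - (-8 - 202)*37 = -334416 - (-210)*37 = -334416 - 1*(-7770) = -334416 + 7770 = -326646)
(228207 - 469831)/F = (228207 - 469831)/(-326646) = -241624*(-1/326646) = 120812/163323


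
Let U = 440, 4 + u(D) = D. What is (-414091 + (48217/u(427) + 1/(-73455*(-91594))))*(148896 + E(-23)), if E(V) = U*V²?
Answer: -74942094249370710012772/474326627535 ≈ -1.5800e+11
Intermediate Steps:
u(D) = -4 + D
E(V) = 440*V²
(-414091 + (48217/u(427) + 1/(-73455*(-91594))))*(148896 + E(-23)) = (-414091 + (48217/(-4 + 427) + 1/(-73455*(-91594))))*(148896 + 440*(-23)²) = (-414091 + (48217/423 - 1/73455*(-1/91594)))*(148896 + 440*529) = (-414091 + (48217*(1/423) + 1/6728037270))*(148896 + 232760) = (-414091 + (48217/423 + 1/6728037270))*381656 = (-414091 + 108135257682671/948653255070)*381656 = -392720639787508699/948653255070*381656 = -74942094249370710012772/474326627535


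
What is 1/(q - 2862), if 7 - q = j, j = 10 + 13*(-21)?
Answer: -1/2592 ≈ -0.00038580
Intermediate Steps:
j = -263 (j = 10 - 273 = -263)
q = 270 (q = 7 - 1*(-263) = 7 + 263 = 270)
1/(q - 2862) = 1/(270 - 2862) = 1/(-2592) = -1/2592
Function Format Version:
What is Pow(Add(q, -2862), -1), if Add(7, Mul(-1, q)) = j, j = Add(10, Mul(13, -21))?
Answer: Rational(-1, 2592) ≈ -0.00038580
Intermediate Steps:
j = -263 (j = Add(10, -273) = -263)
q = 270 (q = Add(7, Mul(-1, -263)) = Add(7, 263) = 270)
Pow(Add(q, -2862), -1) = Pow(Add(270, -2862), -1) = Pow(-2592, -1) = Rational(-1, 2592)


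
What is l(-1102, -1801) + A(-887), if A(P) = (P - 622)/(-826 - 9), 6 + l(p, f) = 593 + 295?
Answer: 737979/835 ≈ 883.81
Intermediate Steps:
l(p, f) = 882 (l(p, f) = -6 + (593 + 295) = -6 + 888 = 882)
A(P) = 622/835 - P/835 (A(P) = (-622 + P)/(-835) = (-622 + P)*(-1/835) = 622/835 - P/835)
l(-1102, -1801) + A(-887) = 882 + (622/835 - 1/835*(-887)) = 882 + (622/835 + 887/835) = 882 + 1509/835 = 737979/835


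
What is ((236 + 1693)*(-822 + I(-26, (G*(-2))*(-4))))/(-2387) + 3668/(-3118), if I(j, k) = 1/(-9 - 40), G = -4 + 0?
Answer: 120916969627/182345317 ≈ 663.12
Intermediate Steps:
G = -4
I(j, k) = -1/49 (I(j, k) = 1/(-49) = -1/49)
((236 + 1693)*(-822 + I(-26, (G*(-2))*(-4))))/(-2387) + 3668/(-3118) = ((236 + 1693)*(-822 - 1/49))/(-2387) + 3668/(-3118) = (1929*(-40279/49))*(-1/2387) + 3668*(-1/3118) = -77698191/49*(-1/2387) - 1834/1559 = 77698191/116963 - 1834/1559 = 120916969627/182345317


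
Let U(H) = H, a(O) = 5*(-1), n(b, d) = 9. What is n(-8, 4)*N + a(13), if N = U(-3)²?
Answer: 76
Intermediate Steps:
a(O) = -5
N = 9 (N = (-3)² = 9)
n(-8, 4)*N + a(13) = 9*9 - 5 = 81 - 5 = 76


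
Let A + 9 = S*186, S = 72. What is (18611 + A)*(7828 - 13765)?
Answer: -189948378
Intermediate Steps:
A = 13383 (A = -9 + 72*186 = -9 + 13392 = 13383)
(18611 + A)*(7828 - 13765) = (18611 + 13383)*(7828 - 13765) = 31994*(-5937) = -189948378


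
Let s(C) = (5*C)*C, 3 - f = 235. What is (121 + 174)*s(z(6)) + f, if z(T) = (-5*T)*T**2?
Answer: 1720439768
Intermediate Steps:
f = -232 (f = 3 - 1*235 = 3 - 235 = -232)
z(T) = -5*T**3
s(C) = 5*C**2
(121 + 174)*s(z(6)) + f = (121 + 174)*(5*(-5*6**3)**2) - 232 = 295*(5*(-5*216)**2) - 232 = 295*(5*(-1080)**2) - 232 = 295*(5*1166400) - 232 = 295*5832000 - 232 = 1720440000 - 232 = 1720439768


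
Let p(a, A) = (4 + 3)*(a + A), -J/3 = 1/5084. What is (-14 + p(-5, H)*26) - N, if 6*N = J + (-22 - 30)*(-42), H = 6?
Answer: -1992927/10168 ≈ -196.00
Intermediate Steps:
J = -3/5084 ≈ -0.00059009
p(a, A) = 7*A + 7*a (p(a, A) = 7*(A + a) = 7*A + 7*a)
N = 3701151/10168 (N = (-3/5084 + (-22 - 30)*(-42))/6 = (-3/5084 - 52*(-42))/6 = (-3/5084 + 2184)/6 = (1/6)*(11103453/5084) = 3701151/10168 ≈ 364.00)
(-14 + p(-5, H)*26) - N = (-14 + (7*6 + 7*(-5))*26) - 1*3701151/10168 = (-14 + (42 - 35)*26) - 3701151/10168 = (-14 + 7*26) - 3701151/10168 = (-14 + 182) - 3701151/10168 = 168 - 3701151/10168 = -1992927/10168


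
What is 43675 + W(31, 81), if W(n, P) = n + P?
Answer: 43787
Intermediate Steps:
W(n, P) = P + n
43675 + W(31, 81) = 43675 + (81 + 31) = 43675 + 112 = 43787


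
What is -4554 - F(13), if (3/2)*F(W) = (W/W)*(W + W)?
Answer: -13714/3 ≈ -4571.3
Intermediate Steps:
F(W) = 4*W/3 (F(W) = 2*((W/W)*(W + W))/3 = 2*(1*(2*W))/3 = 2*(2*W)/3 = 4*W/3)
-4554 - F(13) = -4554 - 4*13/3 = -4554 - 1*52/3 = -4554 - 52/3 = -13714/3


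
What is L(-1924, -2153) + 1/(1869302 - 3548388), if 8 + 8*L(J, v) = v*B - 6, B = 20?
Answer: -18081237593/3358172 ≈ -5384.3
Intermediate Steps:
L(J, v) = -7/4 + 5*v/2 (L(J, v) = -1 + (v*20 - 6)/8 = -1 + (20*v - 6)/8 = -1 + (-6 + 20*v)/8 = -1 + (-¾ + 5*v/2) = -7/4 + 5*v/2)
L(-1924, -2153) + 1/(1869302 - 3548388) = (-7/4 + (5/2)*(-2153)) + 1/(1869302 - 3548388) = (-7/4 - 10765/2) + 1/(-1679086) = -21537/4 - 1/1679086 = -18081237593/3358172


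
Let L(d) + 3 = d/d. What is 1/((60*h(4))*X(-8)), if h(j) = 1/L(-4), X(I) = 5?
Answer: -1/150 ≈ -0.0066667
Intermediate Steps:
L(d) = -2 (L(d) = -3 + d/d = -3 + 1 = -2)
h(j) = -½ (h(j) = 1/(-2) = -½)
1/((60*h(4))*X(-8)) = 1/((60*(-½))*5) = 1/(-30*5) = 1/(-150) = -1/150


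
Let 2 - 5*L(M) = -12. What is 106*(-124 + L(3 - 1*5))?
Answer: -64236/5 ≈ -12847.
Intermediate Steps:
L(M) = 14/5 (L(M) = 2/5 - 1/5*(-12) = 2/5 + 12/5 = 14/5)
106*(-124 + L(3 - 1*5)) = 106*(-124 + 14/5) = 106*(-606/5) = -64236/5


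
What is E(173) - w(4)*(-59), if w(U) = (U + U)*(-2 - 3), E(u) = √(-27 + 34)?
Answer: -2360 + √7 ≈ -2357.4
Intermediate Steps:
E(u) = √7
w(U) = -10*U (w(U) = (2*U)*(-5) = -10*U)
E(173) - w(4)*(-59) = √7 - (-10*4)*(-59) = √7 - (-40)*(-59) = √7 - 1*2360 = √7 - 2360 = -2360 + √7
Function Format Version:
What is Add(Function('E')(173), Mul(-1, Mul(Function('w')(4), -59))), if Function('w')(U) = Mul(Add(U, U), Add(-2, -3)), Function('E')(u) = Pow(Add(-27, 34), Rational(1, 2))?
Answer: Add(-2360, Pow(7, Rational(1, 2))) ≈ -2357.4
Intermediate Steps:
Function('E')(u) = Pow(7, Rational(1, 2))
Function('w')(U) = Mul(-10, U) (Function('w')(U) = Mul(Mul(2, U), -5) = Mul(-10, U))
Add(Function('E')(173), Mul(-1, Mul(Function('w')(4), -59))) = Add(Pow(7, Rational(1, 2)), Mul(-1, Mul(Mul(-10, 4), -59))) = Add(Pow(7, Rational(1, 2)), Mul(-1, Mul(-40, -59))) = Add(Pow(7, Rational(1, 2)), Mul(-1, 2360)) = Add(Pow(7, Rational(1, 2)), -2360) = Add(-2360, Pow(7, Rational(1, 2)))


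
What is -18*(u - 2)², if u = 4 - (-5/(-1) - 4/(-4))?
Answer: -288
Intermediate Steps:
u = -2 (u = 4 - (-5*(-1) - 4*(-¼)) = 4 - (5 + 1) = 4 - 1*6 = 4 - 6 = -2)
-18*(u - 2)² = -18*(-2 - 2)² = -18*(-4)² = -18*16 = -288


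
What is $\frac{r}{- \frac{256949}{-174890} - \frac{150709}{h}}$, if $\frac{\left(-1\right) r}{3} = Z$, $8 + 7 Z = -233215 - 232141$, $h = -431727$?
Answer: $\frac{105411556537502760}{961025225531} \approx 1.0969 \cdot 10^{5}$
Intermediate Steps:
$Z = - \frac{465364}{7}$ ($Z = - \frac{8}{7} + \frac{-233215 - 232141}{7} = - \frac{8}{7} + \frac{1}{7} \left(-465356\right) = - \frac{8}{7} - \frac{465356}{7} = - \frac{465364}{7} \approx -66481.0$)
$r = \frac{1396092}{7}$ ($r = \left(-3\right) \left(- \frac{465364}{7}\right) = \frac{1396092}{7} \approx 1.9944 \cdot 10^{5}$)
$\frac{r}{- \frac{256949}{-174890} - \frac{150709}{h}} = \frac{1396092}{7 \left(- \frac{256949}{-174890} - \frac{150709}{-431727}\right)} = \frac{1396092}{7 \left(\left(-256949\right) \left(- \frac{1}{174890}\right) - - \frac{150709}{431727}\right)} = \frac{1396092}{7 \left(\frac{256949}{174890} + \frac{150709}{431727}\right)} = \frac{1396092}{7 \cdot \frac{137289317933}{75504735030}} = \frac{1396092}{7} \cdot \frac{75504735030}{137289317933} = \frac{105411556537502760}{961025225531}$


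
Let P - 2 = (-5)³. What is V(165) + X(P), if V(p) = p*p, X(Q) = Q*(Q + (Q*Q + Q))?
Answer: -1803384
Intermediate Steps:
P = -123 (P = 2 + (-5)³ = 2 - 125 = -123)
X(Q) = Q*(Q² + 2*Q) (X(Q) = Q*(Q + (Q² + Q)) = Q*(Q + (Q + Q²)) = Q*(Q² + 2*Q))
V(p) = p²
V(165) + X(P) = 165² + (-123)²*(2 - 123) = 27225 + 15129*(-121) = 27225 - 1830609 = -1803384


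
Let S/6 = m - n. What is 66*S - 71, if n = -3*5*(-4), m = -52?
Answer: -44423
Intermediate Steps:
n = 60 (n = -15*(-4) = 60)
S = -672 (S = 6*(-52 - 1*60) = 6*(-52 - 60) = 6*(-112) = -672)
66*S - 71 = 66*(-672) - 71 = -44352 - 71 = -44423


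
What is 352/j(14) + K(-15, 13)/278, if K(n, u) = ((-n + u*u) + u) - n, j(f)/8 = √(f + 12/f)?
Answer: 106/139 + 11*√182/13 ≈ 12.178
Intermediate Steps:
j(f) = 8*√(f + 12/f)
K(n, u) = u + u² - 2*n (K(n, u) = ((-n + u²) + u) - n = ((u² - n) + u) - n = (u + u² - n) - n = u + u² - 2*n)
352/j(14) + K(-15, 13)/278 = 352/((8*√(14 + 12/14))) + (13 + 13² - 2*(-15))/278 = 352/((8*√(14 + 12*(1/14)))) + (13 + 169 + 30)*(1/278) = 352/((8*√(14 + 6/7))) + 212*(1/278) = 352/((8*√(104/7))) + 106/139 = 352/((8*(2*√182/7))) + 106/139 = 352/((16*√182/7)) + 106/139 = 352*(√182/416) + 106/139 = 11*√182/13 + 106/139 = 106/139 + 11*√182/13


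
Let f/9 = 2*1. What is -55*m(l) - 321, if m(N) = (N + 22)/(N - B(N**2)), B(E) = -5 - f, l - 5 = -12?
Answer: -5961/16 ≈ -372.56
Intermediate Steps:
l = -7 (l = 5 - 12 = -7)
f = 18 (f = 9*(2*1) = 9*2 = 18)
B(E) = -23 (B(E) = -5 - 1*18 = -5 - 18 = -23)
m(N) = (22 + N)/(23 + N) (m(N) = (N + 22)/(N - 1*(-23)) = (22 + N)/(N + 23) = (22 + N)/(23 + N))
-55*m(l) - 321 = -55*(22 - 7)/(23 - 7) - 321 = -55*15/16 - 321 = -825/16 - 321 = -5961/16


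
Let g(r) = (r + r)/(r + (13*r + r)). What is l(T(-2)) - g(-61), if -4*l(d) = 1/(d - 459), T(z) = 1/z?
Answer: -3661/27570 ≈ -0.13279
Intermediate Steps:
g(r) = 2/15 (g(r) = (2*r)/(r + 14*r) = (2*r)/((15*r)) = (2*r)*(1/(15*r)) = 2/15)
l(d) = -1/(4*(-459 + d)) (l(d) = -1/(4*(d - 459)) = -1/(4*(-459 + d)))
l(T(-2)) - g(-61) = -1/(-1836 + 4/(-2)) - 1*2/15 = -1/(-1836 + 4*(-½)) - 2/15 = -1/(-1836 - 2) - 2/15 = -1/(-1838) - 2/15 = -1*(-1/1838) - 2/15 = 1/1838 - 2/15 = -3661/27570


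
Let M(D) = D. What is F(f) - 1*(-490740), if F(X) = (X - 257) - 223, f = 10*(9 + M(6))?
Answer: 490410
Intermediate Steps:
f = 150 (f = 10*(9 + 6) = 10*15 = 150)
F(X) = -480 + X (F(X) = (-257 + X) - 223 = -480 + X)
F(f) - 1*(-490740) = (-480 + 150) - 1*(-490740) = -330 + 490740 = 490410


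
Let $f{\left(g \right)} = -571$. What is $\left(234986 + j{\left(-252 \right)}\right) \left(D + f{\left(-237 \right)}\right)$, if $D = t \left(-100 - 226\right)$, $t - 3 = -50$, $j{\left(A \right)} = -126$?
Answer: $3464419860$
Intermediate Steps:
$t = -47$ ($t = 3 - 50 = -47$)
$D = 15322$ ($D = - 47 \left(-100 - 226\right) = \left(-47\right) \left(-326\right) = 15322$)
$\left(234986 + j{\left(-252 \right)}\right) \left(D + f{\left(-237 \right)}\right) = \left(234986 - 126\right) \left(15322 - 571\right) = 234860 \cdot 14751 = 3464419860$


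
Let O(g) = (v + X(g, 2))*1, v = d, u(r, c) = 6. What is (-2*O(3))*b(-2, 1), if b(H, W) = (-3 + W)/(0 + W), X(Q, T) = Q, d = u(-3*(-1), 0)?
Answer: 36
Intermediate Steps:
d = 6
v = 6
b(H, W) = (-3 + W)/W
O(g) = 6 + g (O(g) = (6 + g)*1 = 6 + g)
(-2*O(3))*b(-2, 1) = (-2*(6 + 3))*((-3 + 1)/1) = (-2*9)*(1*(-2)) = -18*(-2) = 36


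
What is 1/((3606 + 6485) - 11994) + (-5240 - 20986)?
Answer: -49908079/1903 ≈ -26226.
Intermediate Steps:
1/((3606 + 6485) - 11994) + (-5240 - 20986) = 1/(10091 - 11994) - 26226 = 1/(-1903) - 26226 = -1/1903 - 26226 = -49908079/1903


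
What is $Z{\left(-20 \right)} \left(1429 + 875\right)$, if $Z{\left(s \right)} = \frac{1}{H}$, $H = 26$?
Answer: $\frac{1152}{13} \approx 88.615$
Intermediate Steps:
$Z{\left(s \right)} = \frac{1}{26}$
$Z{\left(-20 \right)} \left(1429 + 875\right) = \frac{1429 + 875}{26} = \frac{1}{26} \cdot 2304 = \frac{1152}{13}$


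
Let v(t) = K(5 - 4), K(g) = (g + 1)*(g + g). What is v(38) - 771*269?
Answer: -207395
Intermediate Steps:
K(g) = 2*g*(1 + g) (K(g) = (1 + g)*(2*g) = 2*g*(1 + g))
v(t) = 4 (v(t) = 2*(5 - 4)*(1 + (5 - 4)) = 2*1*(1 + 1) = 2*1*2 = 4)
v(38) - 771*269 = 4 - 771*269 = 4 - 207399 = -207395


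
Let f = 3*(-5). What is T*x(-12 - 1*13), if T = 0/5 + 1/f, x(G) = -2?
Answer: 2/15 ≈ 0.13333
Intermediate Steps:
f = -15
T = -1/15 (T = 0/5 + 1/(-15) = 0*(⅕) + 1*(-1/15) = 0 - 1/15 = -1/15 ≈ -0.066667)
T*x(-12 - 1*13) = -1/15*(-2) = 2/15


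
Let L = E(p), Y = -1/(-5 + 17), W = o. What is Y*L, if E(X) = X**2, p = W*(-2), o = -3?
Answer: -3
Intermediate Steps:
W = -3
p = 6 (p = -3*(-2) = 6)
Y = -1/12 ≈ -0.083333
L = 36 (L = 6**2 = 36)
Y*L = -1/12*36 = -3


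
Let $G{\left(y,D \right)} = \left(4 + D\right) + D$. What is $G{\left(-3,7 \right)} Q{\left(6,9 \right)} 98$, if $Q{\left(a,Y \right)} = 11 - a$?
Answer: $8820$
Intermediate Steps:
$G{\left(y,D \right)} = 4 + 2 D$
$G{\left(-3,7 \right)} Q{\left(6,9 \right)} 98 = \left(4 + 2 \cdot 7\right) \left(11 - 6\right) 98 = \left(4 + 14\right) \left(11 - 6\right) 98 = 18 \cdot 5 \cdot 98 = 90 \cdot 98 = 8820$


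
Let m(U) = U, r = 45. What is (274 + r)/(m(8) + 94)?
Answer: 319/102 ≈ 3.1274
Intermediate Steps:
(274 + r)/(m(8) + 94) = (274 + 45)/(8 + 94) = 319/102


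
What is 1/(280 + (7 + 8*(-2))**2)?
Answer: 1/361 ≈ 0.0027701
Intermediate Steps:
1/(280 + (7 + 8*(-2))**2) = 1/(280 + (7 - 16)**2) = 1/(280 + (-9)**2) = 1/(280 + 81) = 1/361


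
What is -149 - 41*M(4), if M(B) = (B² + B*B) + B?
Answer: -1625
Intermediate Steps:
M(B) = B + 2*B² (M(B) = (B² + B²) + B = 2*B² + B = B + 2*B²)
-149 - 41*M(4) = -149 - 164*(1 + 2*4) = -149 - 164*(1 + 8) = -149 - 164*9 = -149 - 41*36 = -149 - 1476 = -1625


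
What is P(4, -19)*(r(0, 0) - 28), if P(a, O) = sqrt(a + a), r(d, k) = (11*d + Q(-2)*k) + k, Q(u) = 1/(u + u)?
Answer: -56*sqrt(2) ≈ -79.196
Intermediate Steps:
Q(u) = 1/(2*u)
r(d, k) = 11*d + 3*k/4 (r(d, k) = (11*d + ((1/2)/(-2))*k) + k = (11*d + ((1/2)*(-1/2))*k) + k = (11*d - k/4) + k = 11*d + 3*k/4)
P(a, O) = sqrt(2)*sqrt(a) (P(a, O) = sqrt(2*a) = sqrt(2)*sqrt(a))
P(4, -19)*(r(0, 0) - 28) = (sqrt(2)*sqrt(4))*((11*0 + (3/4)*0) - 28) = (sqrt(2)*2)*((0 + 0) - 28) = (2*sqrt(2))*(0 - 28) = (2*sqrt(2))*(-28) = -56*sqrt(2)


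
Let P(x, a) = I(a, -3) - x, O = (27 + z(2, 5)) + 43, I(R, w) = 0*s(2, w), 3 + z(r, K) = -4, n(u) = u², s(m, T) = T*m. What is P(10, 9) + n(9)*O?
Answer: 5093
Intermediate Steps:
z(r, K) = -7 (z(r, K) = -3 - 4 = -7)
I(R, w) = 0 (I(R, w) = 0*(w*2) = 0*(2*w) = 0)
O = 63 (O = (27 - 7) + 43 = 20 + 43 = 63)
P(x, a) = -x (P(x, a) = 0 - x = -x)
P(10, 9) + n(9)*O = -1*10 + 9²*63 = -10 + 81*63 = -10 + 5103 = 5093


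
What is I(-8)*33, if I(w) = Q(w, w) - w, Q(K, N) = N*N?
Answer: 2376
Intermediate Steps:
Q(K, N) = N²
I(w) = w² - w
I(-8)*33 = -8*(-1 - 8)*33 = -8*(-9)*33 = 72*33 = 2376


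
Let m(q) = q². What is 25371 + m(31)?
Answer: 26332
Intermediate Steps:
25371 + m(31) = 25371 + 31² = 25371 + 961 = 26332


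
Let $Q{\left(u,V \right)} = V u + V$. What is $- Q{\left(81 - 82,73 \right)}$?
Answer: $0$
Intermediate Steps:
$Q{\left(u,V \right)} = V + V u$
$- Q{\left(81 - 82,73 \right)} = - 73 \left(1 + \left(81 - 82\right)\right) = - 73 \left(1 - 1\right) = - 73 \cdot 0 = \left(-1\right) 0 = 0$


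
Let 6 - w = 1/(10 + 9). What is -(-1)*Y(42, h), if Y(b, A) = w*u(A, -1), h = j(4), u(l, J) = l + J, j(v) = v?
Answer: 339/19 ≈ 17.842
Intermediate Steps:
u(l, J) = J + l
w = 113/19 (w = 6 - 1/(10 + 9) = 6 - 1/19 = 113/19 ≈ 5.9474)
h = 4
Y(b, A) = -113/19 + 113*A/19 (Y(b, A) = 113*(-1 + A)/19 = -113/19 + 113*A/19)
-(-1)*Y(42, h) = -(-1)*(-113/19 + (113/19)*4) = -(-1)*(-113/19 + 452/19) = -(-1)*339/19 = -1*(-339/19) = 339/19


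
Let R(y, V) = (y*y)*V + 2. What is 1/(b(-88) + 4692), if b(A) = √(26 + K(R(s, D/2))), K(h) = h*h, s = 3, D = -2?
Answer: 1564/7338263 - 5*√3/22014789 ≈ 0.00021274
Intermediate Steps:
R(y, V) = 2 + V*y² (R(y, V) = y²*V + 2 = V*y² + 2 = 2 + V*y²)
K(h) = h²
b(A) = 5*√3 (b(A) = √(26 + (2 - 2/2*3²)²) = √(26 + (2 - 2*½*9)²) = √(26 + (2 - 1*9)²) = √(26 + (2 - 9)²) = √(26 + (-7)²) = √(26 + 49) = √75 = 5*√3)
1/(b(-88) + 4692) = 1/(5*√3 + 4692) = 1/(4692 + 5*√3)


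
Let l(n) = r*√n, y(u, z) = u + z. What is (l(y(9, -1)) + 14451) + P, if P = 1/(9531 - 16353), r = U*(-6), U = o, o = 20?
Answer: 98584721/6822 - 240*√2 ≈ 14112.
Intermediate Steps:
U = 20
r = -120 (r = 20*(-6) = -120)
l(n) = -120*√n
P = -1/6822 (P = 1/(-6822) = -1/6822 ≈ -0.00014658)
(l(y(9, -1)) + 14451) + P = (-120*√(9 - 1) + 14451) - 1/6822 = (-240*√2 + 14451) - 1/6822 = (14451 - 240*√2) - 1/6822 = 98584721/6822 - 240*√2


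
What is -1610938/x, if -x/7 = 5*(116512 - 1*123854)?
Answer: -115067/18355 ≈ -6.2690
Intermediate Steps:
x = 256970 (x = -35*(116512 - 1*123854) = -35*(116512 - 123854) = -35*(-7342) = -7*(-36710) = 256970)
-1610938/x = -1610938/256970 = -1610938*1/256970 = -115067/18355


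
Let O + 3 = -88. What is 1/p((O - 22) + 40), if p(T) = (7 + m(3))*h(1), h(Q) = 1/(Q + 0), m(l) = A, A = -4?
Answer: ⅓ ≈ 0.33333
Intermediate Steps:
O = -91 (O = -3 - 88 = -91)
m(l) = -4
h(Q) = 1/Q
p(T) = 3 (p(T) = (7 - 4)/1 = 3*1 = 3)
1/p((O - 22) + 40) = 1/3 = ⅓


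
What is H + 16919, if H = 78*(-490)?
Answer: -21301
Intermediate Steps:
H = -38220
H + 16919 = -38220 + 16919 = -21301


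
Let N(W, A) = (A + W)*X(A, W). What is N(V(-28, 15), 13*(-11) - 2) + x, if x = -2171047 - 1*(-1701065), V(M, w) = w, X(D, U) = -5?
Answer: -469332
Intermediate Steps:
x = -469982 (x = -2171047 + 1701065 = -469982)
N(W, A) = -5*A - 5*W (N(W, A) = (A + W)*(-5) = -5*A - 5*W)
N(V(-28, 15), 13*(-11) - 2) + x = (-5*(13*(-11) - 2) - 5*15) - 469982 = (-5*(-143 - 2) - 75) - 469982 = (-5*(-145) - 75) - 469982 = (725 - 75) - 469982 = 650 - 469982 = -469332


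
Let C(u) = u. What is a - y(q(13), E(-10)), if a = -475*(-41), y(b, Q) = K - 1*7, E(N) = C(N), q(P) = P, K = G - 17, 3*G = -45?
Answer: 19514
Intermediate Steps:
G = -15 (G = (1/3)*(-45) = -15)
K = -32 (K = -15 - 17 = -32)
E(N) = N
y(b, Q) = -39 (y(b, Q) = -32 - 1*7 = -32 - 7 = -39)
a = 19475
a - y(q(13), E(-10)) = 19475 - 1*(-39) = 19475 + 39 = 19514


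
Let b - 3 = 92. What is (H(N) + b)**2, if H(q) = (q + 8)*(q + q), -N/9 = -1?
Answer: 160801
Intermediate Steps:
N = 9 (N = -9*(-1) = 9)
b = 95 (b = 3 + 92 = 95)
H(q) = 2*q*(8 + q) (H(q) = (8 + q)*(2*q) = 2*q*(8 + q))
(H(N) + b)**2 = (2*9*(8 + 9) + 95)**2 = (2*9*17 + 95)**2 = (306 + 95)**2 = 401**2 = 160801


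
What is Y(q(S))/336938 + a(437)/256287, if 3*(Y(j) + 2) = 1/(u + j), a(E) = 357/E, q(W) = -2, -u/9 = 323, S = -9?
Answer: -301723823021/109774566130030998 ≈ -2.7486e-6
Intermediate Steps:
u = -2907 (u = -9*323 = -2907)
Y(j) = -2 + 1/(3*(-2907 + j))
Y(q(S))/336938 + a(437)/256287 = ((17443 - 6*(-2))/(3*(-2907 - 2)))/336938 + (357/437)/256287 = ((1/3)*(17443 + 12)/(-2909))*(1/336938) + (357*(1/437))*(1/256287) = ((1/3)*(-1/2909)*17455)*(1/336938) + (357/437)*(1/256287) = -17455/8727*1/336938 + 119/37332473 = -17455/2940457926 + 119/37332473 = -301723823021/109774566130030998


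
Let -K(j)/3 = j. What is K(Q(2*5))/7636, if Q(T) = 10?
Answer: -15/3818 ≈ -0.0039288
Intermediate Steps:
K(j) = -3*j
K(Q(2*5))/7636 = -3*10/7636 = -30*1/7636 = -15/3818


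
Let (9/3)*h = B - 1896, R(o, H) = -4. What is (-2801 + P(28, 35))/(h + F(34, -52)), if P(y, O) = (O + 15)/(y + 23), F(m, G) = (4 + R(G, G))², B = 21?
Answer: 142801/31875 ≈ 4.4800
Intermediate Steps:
F(m, G) = 0 (F(m, G) = (4 - 4)² = 0² = 0)
h = -625 (h = (21 - 1896)/3 = (⅓)*(-1875) = -625)
P(y, O) = (15 + O)/(23 + y)
(-2801 + P(28, 35))/(h + F(34, -52)) = (-2801 + (15 + 35)/(23 + 28))/(-625 + 0) = (-2801 + 50/51)/(-625) = (-2801 + (1/51)*50)*(-1/625) = (-2801 + 50/51)*(-1/625) = -142801/51*(-1/625) = 142801/31875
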